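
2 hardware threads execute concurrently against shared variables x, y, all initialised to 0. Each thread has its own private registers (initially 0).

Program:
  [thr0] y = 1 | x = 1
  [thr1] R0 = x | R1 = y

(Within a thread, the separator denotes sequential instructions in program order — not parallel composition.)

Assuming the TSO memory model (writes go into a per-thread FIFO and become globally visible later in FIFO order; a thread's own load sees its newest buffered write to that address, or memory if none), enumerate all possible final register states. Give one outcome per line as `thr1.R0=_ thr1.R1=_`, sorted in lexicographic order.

thr1.R0=0 thr1.R1=0
thr1.R0=0 thr1.R1=1
thr1.R0=1 thr1.R1=1

outcome vector order: (thr1.R0,thr1.R1)
|TSO outcomes| = 3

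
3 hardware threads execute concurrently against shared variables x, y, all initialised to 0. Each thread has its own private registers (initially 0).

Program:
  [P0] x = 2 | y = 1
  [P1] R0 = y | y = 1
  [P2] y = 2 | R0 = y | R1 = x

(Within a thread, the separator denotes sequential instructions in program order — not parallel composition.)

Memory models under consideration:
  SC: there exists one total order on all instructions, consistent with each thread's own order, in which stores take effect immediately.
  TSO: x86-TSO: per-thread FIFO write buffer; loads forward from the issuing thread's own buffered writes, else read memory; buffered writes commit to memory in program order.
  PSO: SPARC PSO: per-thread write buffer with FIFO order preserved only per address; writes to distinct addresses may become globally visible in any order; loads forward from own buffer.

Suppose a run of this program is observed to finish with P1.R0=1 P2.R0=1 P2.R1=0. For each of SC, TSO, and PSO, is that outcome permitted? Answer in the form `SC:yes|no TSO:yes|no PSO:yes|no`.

outcome vector order: (P1.R0,P2.R0,P2.R1)
SC (11): (0,1,0); (0,1,2); (0,2,0); (0,2,2); (1,1,2); (1,2,0); (1,2,2); (2,1,0); (2,1,2); (2,2,0); (2,2,2)
TSO (11): (0,1,0); (0,1,2); (0,2,0); (0,2,2); (1,1,2); (1,2,0); (1,2,2); (2,1,0); (2,1,2); (2,2,0); (2,2,2)
PSO (12): (0,1,0); (0,1,2); (0,2,0); (0,2,2); (1,1,0); (1,1,2); (1,2,0); (1,2,2); (2,1,0); (2,1,2); (2,2,0); (2,2,2)
target (1,1,0) ∈ {PSO}

SC:no TSO:no PSO:yes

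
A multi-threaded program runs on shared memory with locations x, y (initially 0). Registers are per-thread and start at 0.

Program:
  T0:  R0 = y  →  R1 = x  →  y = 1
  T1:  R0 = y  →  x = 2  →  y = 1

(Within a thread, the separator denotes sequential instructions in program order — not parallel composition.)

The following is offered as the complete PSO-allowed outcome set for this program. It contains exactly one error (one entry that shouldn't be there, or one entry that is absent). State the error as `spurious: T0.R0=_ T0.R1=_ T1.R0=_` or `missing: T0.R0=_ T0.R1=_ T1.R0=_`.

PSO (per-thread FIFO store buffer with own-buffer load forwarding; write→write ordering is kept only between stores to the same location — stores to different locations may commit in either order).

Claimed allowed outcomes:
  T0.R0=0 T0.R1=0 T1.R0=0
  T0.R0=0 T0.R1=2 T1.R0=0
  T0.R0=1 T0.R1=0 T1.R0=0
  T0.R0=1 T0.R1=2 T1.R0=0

outcome vector order: (T0.R0,T0.R1,T1.R0)
PSO (5): (0,0,0); (0,0,1); (0,2,0); (1,0,0); (1,2,0)
PSO∖claimed = {(0,0,1)}

missing: T0.R0=0 T0.R1=0 T1.R0=1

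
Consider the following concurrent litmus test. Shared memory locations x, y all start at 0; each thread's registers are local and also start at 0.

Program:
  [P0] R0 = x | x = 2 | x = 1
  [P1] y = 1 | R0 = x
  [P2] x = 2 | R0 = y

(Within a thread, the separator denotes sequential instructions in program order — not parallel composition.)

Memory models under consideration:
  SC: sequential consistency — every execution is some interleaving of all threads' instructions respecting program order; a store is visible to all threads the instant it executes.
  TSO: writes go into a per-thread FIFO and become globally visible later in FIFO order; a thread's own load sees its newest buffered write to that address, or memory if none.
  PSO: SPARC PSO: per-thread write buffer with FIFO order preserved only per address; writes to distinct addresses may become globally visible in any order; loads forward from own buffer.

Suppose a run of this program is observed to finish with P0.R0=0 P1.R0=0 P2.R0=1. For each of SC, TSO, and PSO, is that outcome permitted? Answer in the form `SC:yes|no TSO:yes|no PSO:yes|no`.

SC:yes TSO:yes PSO:yes

outcome vector order: (P0.R0,P1.R0,P2.R0)
SC: 10 outcomes — {0/0/1; 0/1/0; 0/1/1; 0/2/0; 0/2/1; 2/0/1; 2/1/0; 2/1/1; 2/2/0; 2/2/1}
TSO: 12 outcomes — {0/0/0; 0/0/1; 0/1/0; 0/1/1; 0/2/0; 0/2/1; 2/0/0; 2/0/1; 2/1/0; 2/1/1; 2/2/0; 2/2/1}
PSO: 12 outcomes — {0/0/0; 0/0/1; 0/1/0; 0/1/1; 0/2/0; 0/2/1; 2/0/0; 2/0/1; 2/1/0; 2/1/1; 2/2/0; 2/2/1}
target 0/0/1 ∈ {SC,TSO,PSO}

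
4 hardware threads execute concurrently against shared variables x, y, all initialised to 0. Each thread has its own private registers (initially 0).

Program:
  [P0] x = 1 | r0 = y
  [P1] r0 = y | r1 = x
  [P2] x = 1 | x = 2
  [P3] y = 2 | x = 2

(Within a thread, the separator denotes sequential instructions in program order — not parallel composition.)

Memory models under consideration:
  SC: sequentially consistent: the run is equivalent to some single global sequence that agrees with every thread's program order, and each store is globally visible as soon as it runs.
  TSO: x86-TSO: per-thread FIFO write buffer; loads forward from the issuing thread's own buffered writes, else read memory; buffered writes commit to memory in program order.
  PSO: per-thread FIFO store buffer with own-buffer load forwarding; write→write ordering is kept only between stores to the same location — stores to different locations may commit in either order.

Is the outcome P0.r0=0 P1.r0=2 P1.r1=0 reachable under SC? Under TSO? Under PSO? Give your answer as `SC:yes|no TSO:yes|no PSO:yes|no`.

outcome vector order: (P0.r0,P1.r0,P1.r1)
under SC → 000; 001; 002; 021; 022; 200; 201; 202; 220; 221; 222
under TSO → 000; 001; 002; 020; 021; 022; 200; 201; 202; 220; 221; 222
under PSO → 000; 001; 002; 020; 021; 022; 200; 201; 202; 220; 221; 222
target 020 ∈ {TSO,PSO}

SC:no TSO:yes PSO:yes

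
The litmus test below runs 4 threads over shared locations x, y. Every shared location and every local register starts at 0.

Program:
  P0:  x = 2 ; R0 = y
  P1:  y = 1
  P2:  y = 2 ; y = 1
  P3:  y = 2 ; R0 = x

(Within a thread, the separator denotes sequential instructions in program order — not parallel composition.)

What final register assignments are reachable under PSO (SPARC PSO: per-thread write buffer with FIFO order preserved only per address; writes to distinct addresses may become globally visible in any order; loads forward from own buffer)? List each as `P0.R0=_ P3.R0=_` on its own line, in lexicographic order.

P0.R0=0 P3.R0=0
P0.R0=0 P3.R0=2
P0.R0=1 P3.R0=0
P0.R0=1 P3.R0=2
P0.R0=2 P3.R0=0
P0.R0=2 P3.R0=2

outcome vector order: (P0.R0,P3.R0)
|PSO outcomes| = 6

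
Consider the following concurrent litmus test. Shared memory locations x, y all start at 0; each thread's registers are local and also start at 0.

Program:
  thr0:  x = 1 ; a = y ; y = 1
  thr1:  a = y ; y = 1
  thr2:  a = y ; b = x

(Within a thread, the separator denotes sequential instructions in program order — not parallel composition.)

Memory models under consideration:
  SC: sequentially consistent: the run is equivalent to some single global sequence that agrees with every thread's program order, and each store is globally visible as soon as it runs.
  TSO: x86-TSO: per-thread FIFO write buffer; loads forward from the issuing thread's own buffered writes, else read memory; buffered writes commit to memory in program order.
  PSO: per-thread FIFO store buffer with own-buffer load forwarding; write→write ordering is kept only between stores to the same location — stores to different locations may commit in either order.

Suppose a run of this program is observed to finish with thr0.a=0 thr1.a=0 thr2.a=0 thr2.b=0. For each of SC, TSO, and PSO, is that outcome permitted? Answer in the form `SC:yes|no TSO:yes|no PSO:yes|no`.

outcome vector order: (thr0.a,thr1.a,thr2.a,thr2.b)
[SC] allowed = {0/0/0/0, 0/0/0/1, 0/0/1/1, 0/1/0/0, 0/1/0/1, 0/1/1/1, 1/0/0/0, 1/0/0/1, 1/0/1/0, 1/0/1/1}
[TSO] allowed = {0/0/0/0, 0/0/0/1, 0/0/1/0, 0/0/1/1, 0/1/0/0, 0/1/0/1, 0/1/1/1, 1/0/0/0, 1/0/0/1, 1/0/1/0, 1/0/1/1}
[PSO] allowed = {0/0/0/0, 0/0/0/1, 0/0/1/0, 0/0/1/1, 0/1/0/0, 0/1/0/1, 0/1/1/0, 0/1/1/1, 1/0/0/0, 1/0/0/1, 1/0/1/0, 1/0/1/1}
target 0/0/0/0 ∈ {SC,TSO,PSO}

SC:yes TSO:yes PSO:yes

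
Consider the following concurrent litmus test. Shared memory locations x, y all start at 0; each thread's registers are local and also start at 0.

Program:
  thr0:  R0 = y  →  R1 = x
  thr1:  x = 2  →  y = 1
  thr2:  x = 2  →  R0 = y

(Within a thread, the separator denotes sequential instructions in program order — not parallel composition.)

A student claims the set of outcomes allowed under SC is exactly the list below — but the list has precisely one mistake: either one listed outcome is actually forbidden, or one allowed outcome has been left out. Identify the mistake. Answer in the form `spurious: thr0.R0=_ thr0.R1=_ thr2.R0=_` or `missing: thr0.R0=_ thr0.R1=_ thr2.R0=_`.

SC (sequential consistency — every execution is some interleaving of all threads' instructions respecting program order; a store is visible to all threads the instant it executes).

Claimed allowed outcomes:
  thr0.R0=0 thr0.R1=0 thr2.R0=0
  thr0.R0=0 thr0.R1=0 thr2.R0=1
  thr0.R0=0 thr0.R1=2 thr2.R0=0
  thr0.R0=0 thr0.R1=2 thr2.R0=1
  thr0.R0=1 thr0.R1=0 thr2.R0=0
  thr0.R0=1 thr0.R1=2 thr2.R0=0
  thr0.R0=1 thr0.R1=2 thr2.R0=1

outcome vector order: (thr0.R0,thr0.R1,thr2.R0)
[SC] allowed = {000, 001, 020, 021, 120, 121}
claimed∖SC = {100}

spurious: thr0.R0=1 thr0.R1=0 thr2.R0=0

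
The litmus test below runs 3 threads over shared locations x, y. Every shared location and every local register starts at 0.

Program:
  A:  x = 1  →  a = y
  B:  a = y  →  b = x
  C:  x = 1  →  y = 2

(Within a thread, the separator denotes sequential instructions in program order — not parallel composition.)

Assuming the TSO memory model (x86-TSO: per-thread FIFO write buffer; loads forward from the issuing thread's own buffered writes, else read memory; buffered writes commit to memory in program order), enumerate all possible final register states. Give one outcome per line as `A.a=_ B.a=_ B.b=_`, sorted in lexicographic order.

A.a=0 B.a=0 B.b=0
A.a=0 B.a=0 B.b=1
A.a=0 B.a=2 B.b=1
A.a=2 B.a=0 B.b=0
A.a=2 B.a=0 B.b=1
A.a=2 B.a=2 B.b=1

outcome vector order: (A.a,B.a,B.b)
|TSO outcomes| = 6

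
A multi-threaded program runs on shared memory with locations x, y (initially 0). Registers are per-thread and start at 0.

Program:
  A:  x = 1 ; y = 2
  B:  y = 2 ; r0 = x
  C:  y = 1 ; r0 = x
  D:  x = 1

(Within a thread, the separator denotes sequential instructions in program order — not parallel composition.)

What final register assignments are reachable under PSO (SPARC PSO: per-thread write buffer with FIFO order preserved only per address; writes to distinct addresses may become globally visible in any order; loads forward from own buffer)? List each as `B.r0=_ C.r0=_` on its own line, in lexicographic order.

outcome vector order: (B.r0,C.r0)
|PSO outcomes| = 4

B.r0=0 C.r0=0
B.r0=0 C.r0=1
B.r0=1 C.r0=0
B.r0=1 C.r0=1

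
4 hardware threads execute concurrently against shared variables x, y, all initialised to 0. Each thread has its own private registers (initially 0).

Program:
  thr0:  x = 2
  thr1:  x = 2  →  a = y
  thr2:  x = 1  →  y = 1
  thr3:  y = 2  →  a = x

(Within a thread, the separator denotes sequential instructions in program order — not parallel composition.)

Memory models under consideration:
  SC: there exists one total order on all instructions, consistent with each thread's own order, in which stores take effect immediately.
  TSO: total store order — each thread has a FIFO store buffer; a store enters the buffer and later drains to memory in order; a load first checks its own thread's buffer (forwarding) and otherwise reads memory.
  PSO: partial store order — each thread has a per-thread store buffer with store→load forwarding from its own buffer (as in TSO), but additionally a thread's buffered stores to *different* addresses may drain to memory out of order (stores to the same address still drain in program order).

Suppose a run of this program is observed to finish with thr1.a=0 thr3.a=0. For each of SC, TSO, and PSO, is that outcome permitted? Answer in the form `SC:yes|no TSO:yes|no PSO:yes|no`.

outcome vector order: (thr1.a,thr3.a)
SC: 8 outcomes — {0/1; 0/2; 1/0; 1/1; 1/2; 2/0; 2/1; 2/2}
TSO: 9 outcomes — {0/0; 0/1; 0/2; 1/0; 1/1; 1/2; 2/0; 2/1; 2/2}
PSO: 9 outcomes — {0/0; 0/1; 0/2; 1/0; 1/1; 1/2; 2/0; 2/1; 2/2}
target 0/0 ∈ {TSO,PSO}

SC:no TSO:yes PSO:yes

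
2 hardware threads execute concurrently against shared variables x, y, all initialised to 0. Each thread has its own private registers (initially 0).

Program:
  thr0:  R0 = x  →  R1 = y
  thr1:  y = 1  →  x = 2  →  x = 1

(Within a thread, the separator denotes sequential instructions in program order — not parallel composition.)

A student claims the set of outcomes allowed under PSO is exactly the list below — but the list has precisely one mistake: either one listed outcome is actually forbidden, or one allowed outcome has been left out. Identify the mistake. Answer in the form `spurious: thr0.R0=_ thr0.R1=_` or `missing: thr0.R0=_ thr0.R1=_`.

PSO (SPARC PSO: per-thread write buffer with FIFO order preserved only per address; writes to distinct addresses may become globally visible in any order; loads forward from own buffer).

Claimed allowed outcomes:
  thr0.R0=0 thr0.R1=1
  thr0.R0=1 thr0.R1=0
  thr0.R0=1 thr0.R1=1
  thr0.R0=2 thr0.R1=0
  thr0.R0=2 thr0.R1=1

outcome vector order: (thr0.R0,thr0.R1)
under PSO → (0,0), (0,1), (1,0), (1,1), (2,0), (2,1)
PSO∖claimed = {(0,0)}

missing: thr0.R0=0 thr0.R1=0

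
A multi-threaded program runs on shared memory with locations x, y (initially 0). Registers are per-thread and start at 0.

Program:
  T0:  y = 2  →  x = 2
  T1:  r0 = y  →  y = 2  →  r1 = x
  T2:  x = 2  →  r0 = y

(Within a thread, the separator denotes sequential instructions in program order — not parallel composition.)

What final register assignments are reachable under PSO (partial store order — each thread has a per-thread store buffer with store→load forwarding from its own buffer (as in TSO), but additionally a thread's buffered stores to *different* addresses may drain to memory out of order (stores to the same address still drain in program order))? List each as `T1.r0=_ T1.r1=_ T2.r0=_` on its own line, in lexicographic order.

T1.r0=0 T1.r1=0 T2.r0=0
T1.r0=0 T1.r1=0 T2.r0=2
T1.r0=0 T1.r1=2 T2.r0=0
T1.r0=0 T1.r1=2 T2.r0=2
T1.r0=2 T1.r1=0 T2.r0=0
T1.r0=2 T1.r1=0 T2.r0=2
T1.r0=2 T1.r1=2 T2.r0=0
T1.r0=2 T1.r1=2 T2.r0=2

outcome vector order: (T1.r0,T1.r1,T2.r0)
|PSO outcomes| = 8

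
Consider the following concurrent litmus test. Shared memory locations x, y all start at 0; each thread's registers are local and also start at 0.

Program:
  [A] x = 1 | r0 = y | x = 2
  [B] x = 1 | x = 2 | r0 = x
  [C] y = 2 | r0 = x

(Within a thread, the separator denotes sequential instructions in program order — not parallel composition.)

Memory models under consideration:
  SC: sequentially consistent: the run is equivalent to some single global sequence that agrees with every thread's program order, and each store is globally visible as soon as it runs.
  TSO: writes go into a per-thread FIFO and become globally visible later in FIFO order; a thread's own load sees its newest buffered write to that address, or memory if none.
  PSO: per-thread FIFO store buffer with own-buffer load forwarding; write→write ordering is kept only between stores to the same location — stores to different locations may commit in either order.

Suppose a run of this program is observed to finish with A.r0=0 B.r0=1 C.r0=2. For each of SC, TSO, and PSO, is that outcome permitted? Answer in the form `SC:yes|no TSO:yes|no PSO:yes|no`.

SC:yes TSO:yes PSO:yes

outcome vector order: (A.r0,B.r0,C.r0)
under SC → (0,1,1) (0,1,2) (0,2,1) (0,2,2) (2,1,0) (2,1,1) (2,1,2) (2,2,0) (2,2,1) (2,2,2)
under TSO → (0,1,0) (0,1,1) (0,1,2) (0,2,0) (0,2,1) (0,2,2) (2,1,0) (2,1,1) (2,1,2) (2,2,0) (2,2,1) (2,2,2)
under PSO → (0,1,0) (0,1,1) (0,1,2) (0,2,0) (0,2,1) (0,2,2) (2,1,0) (2,1,1) (2,1,2) (2,2,0) (2,2,1) (2,2,2)
target (0,1,2) ∈ {SC,TSO,PSO}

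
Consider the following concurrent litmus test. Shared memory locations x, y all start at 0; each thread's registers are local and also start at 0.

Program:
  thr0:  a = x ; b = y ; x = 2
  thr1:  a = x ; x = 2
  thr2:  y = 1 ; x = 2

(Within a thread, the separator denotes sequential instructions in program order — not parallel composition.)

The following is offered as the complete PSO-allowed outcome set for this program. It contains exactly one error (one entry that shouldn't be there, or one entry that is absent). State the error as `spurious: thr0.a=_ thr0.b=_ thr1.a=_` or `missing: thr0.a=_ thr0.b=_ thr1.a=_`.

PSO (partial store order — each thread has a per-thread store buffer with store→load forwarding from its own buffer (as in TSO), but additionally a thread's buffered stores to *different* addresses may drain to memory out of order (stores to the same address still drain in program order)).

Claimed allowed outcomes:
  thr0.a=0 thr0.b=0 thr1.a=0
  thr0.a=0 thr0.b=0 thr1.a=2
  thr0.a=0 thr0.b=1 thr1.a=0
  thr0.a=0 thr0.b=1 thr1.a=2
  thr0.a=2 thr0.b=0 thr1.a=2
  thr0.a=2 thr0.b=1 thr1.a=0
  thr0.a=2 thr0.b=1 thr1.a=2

outcome vector order: (thr0.a,thr0.b,thr1.a)
[PSO] allowed = {000 002 010 012 200 202 210 212}
PSO∖claimed = {200}

missing: thr0.a=2 thr0.b=0 thr1.a=0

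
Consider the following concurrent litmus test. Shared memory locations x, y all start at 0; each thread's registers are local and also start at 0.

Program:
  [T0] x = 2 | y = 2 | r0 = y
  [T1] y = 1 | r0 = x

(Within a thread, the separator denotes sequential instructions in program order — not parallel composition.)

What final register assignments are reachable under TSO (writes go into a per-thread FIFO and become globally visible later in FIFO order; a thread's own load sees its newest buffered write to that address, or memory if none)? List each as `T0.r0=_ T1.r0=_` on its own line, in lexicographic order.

outcome vector order: (T0.r0,T1.r0)
|TSO outcomes| = 4

T0.r0=1 T1.r0=0
T0.r0=1 T1.r0=2
T0.r0=2 T1.r0=0
T0.r0=2 T1.r0=2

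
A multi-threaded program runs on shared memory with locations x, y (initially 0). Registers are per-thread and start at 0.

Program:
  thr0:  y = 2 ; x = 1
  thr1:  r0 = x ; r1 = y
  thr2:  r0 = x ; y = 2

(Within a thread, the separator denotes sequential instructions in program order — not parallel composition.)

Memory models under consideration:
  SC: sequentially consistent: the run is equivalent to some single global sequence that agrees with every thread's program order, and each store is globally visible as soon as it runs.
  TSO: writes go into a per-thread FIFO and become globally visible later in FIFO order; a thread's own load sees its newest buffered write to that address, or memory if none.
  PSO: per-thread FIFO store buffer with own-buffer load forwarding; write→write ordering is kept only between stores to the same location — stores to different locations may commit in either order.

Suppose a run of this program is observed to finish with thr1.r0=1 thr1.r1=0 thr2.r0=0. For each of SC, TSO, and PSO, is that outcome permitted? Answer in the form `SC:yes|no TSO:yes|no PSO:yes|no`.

SC:no TSO:no PSO:yes

outcome vector order: (thr1.r0,thr1.r1,thr2.r0)
under SC → 0/0/0, 0/0/1, 0/2/0, 0/2/1, 1/2/0, 1/2/1
under TSO → 0/0/0, 0/0/1, 0/2/0, 0/2/1, 1/2/0, 1/2/1
under PSO → 0/0/0, 0/0/1, 0/2/0, 0/2/1, 1/0/0, 1/0/1, 1/2/0, 1/2/1
target 1/0/0 ∈ {PSO}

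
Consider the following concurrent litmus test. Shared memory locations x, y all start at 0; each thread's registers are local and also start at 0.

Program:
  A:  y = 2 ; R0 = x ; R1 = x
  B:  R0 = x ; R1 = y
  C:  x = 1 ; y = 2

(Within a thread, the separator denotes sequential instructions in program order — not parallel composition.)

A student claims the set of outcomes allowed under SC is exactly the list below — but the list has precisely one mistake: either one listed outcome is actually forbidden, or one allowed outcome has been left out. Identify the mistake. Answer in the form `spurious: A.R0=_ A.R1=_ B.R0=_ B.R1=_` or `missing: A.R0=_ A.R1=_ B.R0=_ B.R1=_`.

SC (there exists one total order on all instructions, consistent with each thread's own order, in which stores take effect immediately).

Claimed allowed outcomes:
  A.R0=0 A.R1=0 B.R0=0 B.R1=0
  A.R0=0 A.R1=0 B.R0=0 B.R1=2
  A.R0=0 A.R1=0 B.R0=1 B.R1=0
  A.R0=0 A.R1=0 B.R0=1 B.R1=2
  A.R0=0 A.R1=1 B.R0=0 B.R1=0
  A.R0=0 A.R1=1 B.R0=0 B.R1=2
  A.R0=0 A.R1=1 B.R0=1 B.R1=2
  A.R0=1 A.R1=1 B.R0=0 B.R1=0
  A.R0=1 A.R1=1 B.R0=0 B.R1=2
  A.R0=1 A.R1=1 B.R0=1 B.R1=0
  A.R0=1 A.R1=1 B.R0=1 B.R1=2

spurious: A.R0=0 A.R1=0 B.R0=1 B.R1=0

outcome vector order: (A.R0,A.R1,B.R0,B.R1)
SC (10): <0 0 0 0>; <0 0 0 2>; <0 0 1 2>; <0 1 0 0>; <0 1 0 2>; <0 1 1 2>; <1 1 0 0>; <1 1 0 2>; <1 1 1 0>; <1 1 1 2>
claimed∖SC = {<0 0 1 0>}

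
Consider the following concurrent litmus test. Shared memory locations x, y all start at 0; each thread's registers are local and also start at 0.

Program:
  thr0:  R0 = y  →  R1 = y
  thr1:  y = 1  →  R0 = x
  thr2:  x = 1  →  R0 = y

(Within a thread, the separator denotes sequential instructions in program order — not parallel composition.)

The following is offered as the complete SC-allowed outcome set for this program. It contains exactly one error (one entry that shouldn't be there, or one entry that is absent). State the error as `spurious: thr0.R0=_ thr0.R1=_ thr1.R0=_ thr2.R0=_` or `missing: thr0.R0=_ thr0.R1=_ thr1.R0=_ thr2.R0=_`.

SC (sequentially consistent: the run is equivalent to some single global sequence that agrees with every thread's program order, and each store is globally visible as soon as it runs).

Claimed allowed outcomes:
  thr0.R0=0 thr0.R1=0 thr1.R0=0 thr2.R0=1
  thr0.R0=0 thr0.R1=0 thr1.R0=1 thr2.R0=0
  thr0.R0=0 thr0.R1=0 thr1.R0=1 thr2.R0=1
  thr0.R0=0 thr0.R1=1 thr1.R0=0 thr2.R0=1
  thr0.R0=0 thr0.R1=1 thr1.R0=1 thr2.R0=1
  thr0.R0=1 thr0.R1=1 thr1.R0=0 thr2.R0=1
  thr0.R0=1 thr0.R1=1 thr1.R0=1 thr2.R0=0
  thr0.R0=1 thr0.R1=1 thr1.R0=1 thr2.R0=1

outcome vector order: (thr0.R0,thr0.R1,thr1.R0,thr2.R0)
SC: 9 outcomes — {(0,0,0,1), (0,0,1,0), (0,0,1,1), (0,1,0,1), (0,1,1,0), (0,1,1,1), (1,1,0,1), (1,1,1,0), (1,1,1,1)}
SC∖claimed = {(0,1,1,0)}

missing: thr0.R0=0 thr0.R1=1 thr1.R0=1 thr2.R0=0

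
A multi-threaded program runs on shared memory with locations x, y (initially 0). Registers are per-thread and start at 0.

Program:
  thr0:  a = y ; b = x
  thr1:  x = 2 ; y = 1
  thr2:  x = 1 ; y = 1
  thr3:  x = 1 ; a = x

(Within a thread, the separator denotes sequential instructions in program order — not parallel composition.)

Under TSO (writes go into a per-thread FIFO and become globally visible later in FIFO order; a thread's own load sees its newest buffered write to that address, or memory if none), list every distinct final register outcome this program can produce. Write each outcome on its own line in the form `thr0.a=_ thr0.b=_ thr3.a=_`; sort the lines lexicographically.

thr0.a=0 thr0.b=0 thr3.a=1
thr0.a=0 thr0.b=0 thr3.a=2
thr0.a=0 thr0.b=1 thr3.a=1
thr0.a=0 thr0.b=1 thr3.a=2
thr0.a=0 thr0.b=2 thr3.a=1
thr0.a=0 thr0.b=2 thr3.a=2
thr0.a=1 thr0.b=1 thr3.a=1
thr0.a=1 thr0.b=1 thr3.a=2
thr0.a=1 thr0.b=2 thr3.a=1
thr0.a=1 thr0.b=2 thr3.a=2

outcome vector order: (thr0.a,thr0.b,thr3.a)
|TSO outcomes| = 10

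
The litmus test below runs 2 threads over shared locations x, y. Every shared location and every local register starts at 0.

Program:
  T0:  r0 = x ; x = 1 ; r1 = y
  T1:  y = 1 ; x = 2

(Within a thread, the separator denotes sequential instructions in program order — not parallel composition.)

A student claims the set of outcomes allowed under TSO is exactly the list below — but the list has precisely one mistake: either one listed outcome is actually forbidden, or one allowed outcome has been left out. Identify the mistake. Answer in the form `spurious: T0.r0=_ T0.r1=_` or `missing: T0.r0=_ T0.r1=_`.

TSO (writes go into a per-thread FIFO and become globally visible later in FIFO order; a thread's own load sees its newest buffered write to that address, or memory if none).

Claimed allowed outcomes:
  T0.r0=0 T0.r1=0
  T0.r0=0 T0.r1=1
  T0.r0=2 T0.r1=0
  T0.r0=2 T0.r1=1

outcome vector order: (T0.r0,T0.r1)
under TSO → 00 01 21
claimed∖TSO = {20}

spurious: T0.r0=2 T0.r1=0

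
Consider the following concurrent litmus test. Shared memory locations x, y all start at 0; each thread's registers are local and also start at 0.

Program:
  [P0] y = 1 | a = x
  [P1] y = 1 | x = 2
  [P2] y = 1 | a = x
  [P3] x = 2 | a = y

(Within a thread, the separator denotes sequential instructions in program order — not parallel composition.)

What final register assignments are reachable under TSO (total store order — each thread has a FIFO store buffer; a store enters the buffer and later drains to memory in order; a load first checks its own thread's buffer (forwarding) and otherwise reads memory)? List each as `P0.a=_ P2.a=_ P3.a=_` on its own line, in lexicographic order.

P0.a=0 P2.a=0 P3.a=0
P0.a=0 P2.a=0 P3.a=1
P0.a=0 P2.a=2 P3.a=0
P0.a=0 P2.a=2 P3.a=1
P0.a=2 P2.a=0 P3.a=0
P0.a=2 P2.a=0 P3.a=1
P0.a=2 P2.a=2 P3.a=0
P0.a=2 P2.a=2 P3.a=1

outcome vector order: (P0.a,P2.a,P3.a)
|TSO outcomes| = 8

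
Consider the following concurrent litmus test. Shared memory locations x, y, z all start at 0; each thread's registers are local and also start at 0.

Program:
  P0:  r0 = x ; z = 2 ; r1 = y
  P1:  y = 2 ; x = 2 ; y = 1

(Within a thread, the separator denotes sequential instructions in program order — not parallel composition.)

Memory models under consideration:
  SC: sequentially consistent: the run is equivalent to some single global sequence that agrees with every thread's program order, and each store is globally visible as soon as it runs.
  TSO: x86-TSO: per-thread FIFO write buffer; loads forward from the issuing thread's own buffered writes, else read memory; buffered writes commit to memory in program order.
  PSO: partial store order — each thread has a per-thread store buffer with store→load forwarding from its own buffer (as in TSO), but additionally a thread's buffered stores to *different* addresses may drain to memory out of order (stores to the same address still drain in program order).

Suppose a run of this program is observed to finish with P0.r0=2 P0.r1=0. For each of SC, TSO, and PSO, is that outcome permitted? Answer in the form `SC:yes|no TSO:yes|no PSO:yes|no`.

outcome vector order: (P0.r0,P0.r1)
[SC] allowed = {0/0 0/1 0/2 2/1 2/2}
[TSO] allowed = {0/0 0/1 0/2 2/1 2/2}
[PSO] allowed = {0/0 0/1 0/2 2/0 2/1 2/2}
target 2/0 ∈ {PSO}

SC:no TSO:no PSO:yes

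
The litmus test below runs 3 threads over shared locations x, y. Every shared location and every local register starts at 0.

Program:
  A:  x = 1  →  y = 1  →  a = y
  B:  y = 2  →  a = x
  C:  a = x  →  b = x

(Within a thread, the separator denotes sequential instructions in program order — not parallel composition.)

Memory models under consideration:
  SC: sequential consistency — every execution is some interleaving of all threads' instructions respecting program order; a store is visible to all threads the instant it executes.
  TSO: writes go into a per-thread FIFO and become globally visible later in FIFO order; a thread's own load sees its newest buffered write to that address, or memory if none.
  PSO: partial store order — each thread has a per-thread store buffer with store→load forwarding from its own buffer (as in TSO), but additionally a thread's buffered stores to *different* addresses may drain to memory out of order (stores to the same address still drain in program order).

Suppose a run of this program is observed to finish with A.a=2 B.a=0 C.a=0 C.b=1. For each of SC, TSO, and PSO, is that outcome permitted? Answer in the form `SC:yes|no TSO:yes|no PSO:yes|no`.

SC:no TSO:yes PSO:yes

outcome vector order: (A.a,B.a,C.a,C.b)
[SC] allowed = {(1,0,0,0), (1,0,0,1), (1,0,1,1), (1,1,0,0), (1,1,0,1), (1,1,1,1), (2,1,0,0), (2,1,0,1), (2,1,1,1)}
[TSO] allowed = {(1,0,0,0), (1,0,0,1), (1,0,1,1), (1,1,0,0), (1,1,0,1), (1,1,1,1), (2,0,0,0), (2,0,0,1), (2,0,1,1), (2,1,0,0), (2,1,0,1), (2,1,1,1)}
[PSO] allowed = {(1,0,0,0), (1,0,0,1), (1,0,1,1), (1,1,0,0), (1,1,0,1), (1,1,1,1), (2,0,0,0), (2,0,0,1), (2,0,1,1), (2,1,0,0), (2,1,0,1), (2,1,1,1)}
target (2,0,0,1) ∈ {TSO,PSO}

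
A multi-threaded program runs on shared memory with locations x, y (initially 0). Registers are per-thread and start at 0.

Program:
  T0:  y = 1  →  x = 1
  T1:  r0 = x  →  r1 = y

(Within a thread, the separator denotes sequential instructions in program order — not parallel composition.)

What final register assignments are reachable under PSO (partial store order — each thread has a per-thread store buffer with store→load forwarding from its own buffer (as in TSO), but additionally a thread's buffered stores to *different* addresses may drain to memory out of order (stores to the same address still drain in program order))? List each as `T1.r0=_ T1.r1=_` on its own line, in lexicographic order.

T1.r0=0 T1.r1=0
T1.r0=0 T1.r1=1
T1.r0=1 T1.r1=0
T1.r0=1 T1.r1=1

outcome vector order: (T1.r0,T1.r1)
|PSO outcomes| = 4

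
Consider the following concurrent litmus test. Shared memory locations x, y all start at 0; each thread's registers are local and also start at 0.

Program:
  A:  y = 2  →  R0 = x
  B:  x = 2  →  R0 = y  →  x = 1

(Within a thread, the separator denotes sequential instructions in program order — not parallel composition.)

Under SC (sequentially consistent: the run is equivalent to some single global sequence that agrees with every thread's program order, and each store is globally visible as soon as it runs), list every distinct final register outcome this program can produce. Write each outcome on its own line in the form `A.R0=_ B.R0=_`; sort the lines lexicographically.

A.R0=0 B.R0=2
A.R0=1 B.R0=0
A.R0=1 B.R0=2
A.R0=2 B.R0=0
A.R0=2 B.R0=2

outcome vector order: (A.R0,B.R0)
|SC outcomes| = 5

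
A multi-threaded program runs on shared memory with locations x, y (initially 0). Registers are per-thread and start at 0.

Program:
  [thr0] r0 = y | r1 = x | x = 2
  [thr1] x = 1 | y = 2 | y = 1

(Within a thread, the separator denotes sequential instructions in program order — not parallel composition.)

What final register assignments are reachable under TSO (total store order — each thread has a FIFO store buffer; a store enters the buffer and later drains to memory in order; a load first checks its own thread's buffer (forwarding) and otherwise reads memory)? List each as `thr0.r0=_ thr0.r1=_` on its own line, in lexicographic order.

thr0.r0=0 thr0.r1=0
thr0.r0=0 thr0.r1=1
thr0.r0=1 thr0.r1=1
thr0.r0=2 thr0.r1=1

outcome vector order: (thr0.r0,thr0.r1)
|TSO outcomes| = 4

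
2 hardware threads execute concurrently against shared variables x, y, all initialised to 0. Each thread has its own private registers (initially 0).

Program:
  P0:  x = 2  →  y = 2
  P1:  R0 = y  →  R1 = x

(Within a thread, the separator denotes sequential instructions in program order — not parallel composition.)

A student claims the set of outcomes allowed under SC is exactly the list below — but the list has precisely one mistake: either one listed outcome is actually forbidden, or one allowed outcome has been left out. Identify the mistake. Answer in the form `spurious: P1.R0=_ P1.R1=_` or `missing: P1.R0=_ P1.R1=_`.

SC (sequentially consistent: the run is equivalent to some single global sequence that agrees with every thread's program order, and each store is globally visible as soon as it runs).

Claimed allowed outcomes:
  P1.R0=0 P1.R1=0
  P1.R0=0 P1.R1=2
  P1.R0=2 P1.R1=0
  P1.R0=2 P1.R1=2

spurious: P1.R0=2 P1.R1=0

outcome vector order: (P1.R0,P1.R1)
SC: 3 outcomes — {0/0, 0/2, 2/2}
claimed∖SC = {2/0}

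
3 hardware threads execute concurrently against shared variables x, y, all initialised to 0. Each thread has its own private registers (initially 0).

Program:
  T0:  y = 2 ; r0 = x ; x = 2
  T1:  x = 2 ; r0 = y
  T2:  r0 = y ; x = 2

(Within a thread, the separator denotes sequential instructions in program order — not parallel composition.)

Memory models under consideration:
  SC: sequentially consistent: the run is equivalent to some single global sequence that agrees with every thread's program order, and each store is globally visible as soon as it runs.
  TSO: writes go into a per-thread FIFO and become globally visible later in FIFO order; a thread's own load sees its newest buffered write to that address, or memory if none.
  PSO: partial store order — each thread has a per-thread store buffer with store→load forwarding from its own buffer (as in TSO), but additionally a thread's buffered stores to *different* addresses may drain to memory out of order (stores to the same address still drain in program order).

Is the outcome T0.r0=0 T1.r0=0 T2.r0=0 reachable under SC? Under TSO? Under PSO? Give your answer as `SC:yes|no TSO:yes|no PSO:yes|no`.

outcome vector order: (T0.r0,T1.r0,T2.r0)
SC (6): 0/2/0 0/2/2 2/0/0 2/0/2 2/2/0 2/2/2
TSO (8): 0/0/0 0/0/2 0/2/0 0/2/2 2/0/0 2/0/2 2/2/0 2/2/2
PSO (8): 0/0/0 0/0/2 0/2/0 0/2/2 2/0/0 2/0/2 2/2/0 2/2/2
target 0/0/0 ∈ {TSO,PSO}

SC:no TSO:yes PSO:yes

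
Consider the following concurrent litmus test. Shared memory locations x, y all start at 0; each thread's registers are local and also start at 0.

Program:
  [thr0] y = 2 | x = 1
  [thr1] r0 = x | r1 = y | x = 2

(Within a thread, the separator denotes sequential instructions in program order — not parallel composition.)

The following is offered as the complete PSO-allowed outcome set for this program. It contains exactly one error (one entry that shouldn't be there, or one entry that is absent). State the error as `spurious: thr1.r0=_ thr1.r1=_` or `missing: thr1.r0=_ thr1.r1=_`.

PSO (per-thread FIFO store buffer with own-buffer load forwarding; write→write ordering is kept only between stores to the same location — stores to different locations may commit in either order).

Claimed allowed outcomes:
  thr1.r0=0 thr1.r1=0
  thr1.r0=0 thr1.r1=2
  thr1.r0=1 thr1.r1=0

missing: thr1.r0=1 thr1.r1=2

outcome vector order: (thr1.r0,thr1.r1)
PSO (4): <0 0>, <0 2>, <1 0>, <1 2>
PSO∖claimed = {<1 2>}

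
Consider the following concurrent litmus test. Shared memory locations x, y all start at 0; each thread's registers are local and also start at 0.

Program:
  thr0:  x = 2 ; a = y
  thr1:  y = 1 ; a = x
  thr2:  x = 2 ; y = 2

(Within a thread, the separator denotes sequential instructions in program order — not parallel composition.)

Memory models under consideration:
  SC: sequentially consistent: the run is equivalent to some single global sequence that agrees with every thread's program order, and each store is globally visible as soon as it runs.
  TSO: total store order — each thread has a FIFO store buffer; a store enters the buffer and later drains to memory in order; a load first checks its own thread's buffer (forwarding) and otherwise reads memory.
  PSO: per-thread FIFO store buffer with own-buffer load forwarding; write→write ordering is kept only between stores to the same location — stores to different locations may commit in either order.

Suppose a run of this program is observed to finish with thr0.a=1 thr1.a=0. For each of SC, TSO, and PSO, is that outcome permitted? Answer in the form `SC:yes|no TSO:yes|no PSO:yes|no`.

SC:yes TSO:yes PSO:yes

outcome vector order: (thr0.a,thr1.a)
SC: 5 outcomes — {<0 2>, <1 0>, <1 2>, <2 0>, <2 2>}
TSO: 6 outcomes — {<0 0>, <0 2>, <1 0>, <1 2>, <2 0>, <2 2>}
PSO: 6 outcomes — {<0 0>, <0 2>, <1 0>, <1 2>, <2 0>, <2 2>}
target <1 0> ∈ {SC,TSO,PSO}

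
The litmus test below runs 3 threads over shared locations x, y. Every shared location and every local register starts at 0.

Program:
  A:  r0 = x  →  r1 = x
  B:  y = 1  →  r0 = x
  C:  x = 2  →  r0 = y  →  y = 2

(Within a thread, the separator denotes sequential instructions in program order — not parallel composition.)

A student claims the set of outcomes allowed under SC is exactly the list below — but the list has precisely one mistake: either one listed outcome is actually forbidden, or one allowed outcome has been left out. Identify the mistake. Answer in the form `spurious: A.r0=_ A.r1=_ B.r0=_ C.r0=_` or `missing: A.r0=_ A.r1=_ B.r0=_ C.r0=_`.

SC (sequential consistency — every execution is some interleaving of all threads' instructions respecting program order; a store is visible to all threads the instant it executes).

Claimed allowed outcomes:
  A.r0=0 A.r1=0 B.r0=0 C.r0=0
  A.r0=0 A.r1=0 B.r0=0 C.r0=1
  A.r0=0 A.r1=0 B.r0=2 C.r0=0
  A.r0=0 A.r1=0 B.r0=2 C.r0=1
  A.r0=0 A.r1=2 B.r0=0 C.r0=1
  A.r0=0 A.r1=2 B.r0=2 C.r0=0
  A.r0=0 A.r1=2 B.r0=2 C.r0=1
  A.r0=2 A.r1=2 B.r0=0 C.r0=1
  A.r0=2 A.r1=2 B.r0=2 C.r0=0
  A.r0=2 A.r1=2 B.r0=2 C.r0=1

spurious: A.r0=0 A.r1=0 B.r0=0 C.r0=0

outcome vector order: (A.r0,A.r1,B.r0,C.r0)
SC (9): <0 0 0 1>; <0 0 2 0>; <0 0 2 1>; <0 2 0 1>; <0 2 2 0>; <0 2 2 1>; <2 2 0 1>; <2 2 2 0>; <2 2 2 1>
claimed∖SC = {<0 0 0 0>}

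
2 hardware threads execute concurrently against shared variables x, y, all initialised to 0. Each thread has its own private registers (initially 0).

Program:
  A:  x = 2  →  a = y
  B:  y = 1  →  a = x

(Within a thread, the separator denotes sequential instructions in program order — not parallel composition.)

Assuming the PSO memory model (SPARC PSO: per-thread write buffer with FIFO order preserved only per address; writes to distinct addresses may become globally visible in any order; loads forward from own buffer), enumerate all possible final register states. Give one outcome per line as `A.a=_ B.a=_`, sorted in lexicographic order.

A.a=0 B.a=0
A.a=0 B.a=2
A.a=1 B.a=0
A.a=1 B.a=2

outcome vector order: (A.a,B.a)
|PSO outcomes| = 4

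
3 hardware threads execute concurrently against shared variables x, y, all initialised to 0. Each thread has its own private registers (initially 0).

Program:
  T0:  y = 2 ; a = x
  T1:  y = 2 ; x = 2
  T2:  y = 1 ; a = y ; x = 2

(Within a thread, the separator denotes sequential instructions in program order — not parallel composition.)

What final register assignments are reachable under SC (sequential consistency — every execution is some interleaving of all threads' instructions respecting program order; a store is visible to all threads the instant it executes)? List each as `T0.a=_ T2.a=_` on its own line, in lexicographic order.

T0.a=0 T2.a=1
T0.a=0 T2.a=2
T0.a=2 T2.a=1
T0.a=2 T2.a=2

outcome vector order: (T0.a,T2.a)
|SC outcomes| = 4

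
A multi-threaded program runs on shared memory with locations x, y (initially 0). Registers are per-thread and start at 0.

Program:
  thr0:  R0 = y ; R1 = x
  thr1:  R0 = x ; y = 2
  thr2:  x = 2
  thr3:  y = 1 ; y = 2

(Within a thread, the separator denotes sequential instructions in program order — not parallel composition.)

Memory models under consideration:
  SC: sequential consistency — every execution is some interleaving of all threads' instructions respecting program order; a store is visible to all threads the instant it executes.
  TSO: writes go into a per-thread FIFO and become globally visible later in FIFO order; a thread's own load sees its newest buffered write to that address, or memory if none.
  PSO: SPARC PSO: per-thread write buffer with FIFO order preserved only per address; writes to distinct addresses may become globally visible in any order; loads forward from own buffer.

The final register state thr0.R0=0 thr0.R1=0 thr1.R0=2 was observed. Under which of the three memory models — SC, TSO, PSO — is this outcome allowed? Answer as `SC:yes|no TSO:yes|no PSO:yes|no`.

SC:yes TSO:yes PSO:yes

outcome vector order: (thr0.R0,thr0.R1,thr1.R0)
SC (12): (0,0,0), (0,0,2), (0,2,0), (0,2,2), (1,0,0), (1,0,2), (1,2,0), (1,2,2), (2,0,0), (2,0,2), (2,2,0), (2,2,2)
TSO (12): (0,0,0), (0,0,2), (0,2,0), (0,2,2), (1,0,0), (1,0,2), (1,2,0), (1,2,2), (2,0,0), (2,0,2), (2,2,0), (2,2,2)
PSO (12): (0,0,0), (0,0,2), (0,2,0), (0,2,2), (1,0,0), (1,0,2), (1,2,0), (1,2,2), (2,0,0), (2,0,2), (2,2,0), (2,2,2)
target (0,0,2) ∈ {SC,TSO,PSO}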